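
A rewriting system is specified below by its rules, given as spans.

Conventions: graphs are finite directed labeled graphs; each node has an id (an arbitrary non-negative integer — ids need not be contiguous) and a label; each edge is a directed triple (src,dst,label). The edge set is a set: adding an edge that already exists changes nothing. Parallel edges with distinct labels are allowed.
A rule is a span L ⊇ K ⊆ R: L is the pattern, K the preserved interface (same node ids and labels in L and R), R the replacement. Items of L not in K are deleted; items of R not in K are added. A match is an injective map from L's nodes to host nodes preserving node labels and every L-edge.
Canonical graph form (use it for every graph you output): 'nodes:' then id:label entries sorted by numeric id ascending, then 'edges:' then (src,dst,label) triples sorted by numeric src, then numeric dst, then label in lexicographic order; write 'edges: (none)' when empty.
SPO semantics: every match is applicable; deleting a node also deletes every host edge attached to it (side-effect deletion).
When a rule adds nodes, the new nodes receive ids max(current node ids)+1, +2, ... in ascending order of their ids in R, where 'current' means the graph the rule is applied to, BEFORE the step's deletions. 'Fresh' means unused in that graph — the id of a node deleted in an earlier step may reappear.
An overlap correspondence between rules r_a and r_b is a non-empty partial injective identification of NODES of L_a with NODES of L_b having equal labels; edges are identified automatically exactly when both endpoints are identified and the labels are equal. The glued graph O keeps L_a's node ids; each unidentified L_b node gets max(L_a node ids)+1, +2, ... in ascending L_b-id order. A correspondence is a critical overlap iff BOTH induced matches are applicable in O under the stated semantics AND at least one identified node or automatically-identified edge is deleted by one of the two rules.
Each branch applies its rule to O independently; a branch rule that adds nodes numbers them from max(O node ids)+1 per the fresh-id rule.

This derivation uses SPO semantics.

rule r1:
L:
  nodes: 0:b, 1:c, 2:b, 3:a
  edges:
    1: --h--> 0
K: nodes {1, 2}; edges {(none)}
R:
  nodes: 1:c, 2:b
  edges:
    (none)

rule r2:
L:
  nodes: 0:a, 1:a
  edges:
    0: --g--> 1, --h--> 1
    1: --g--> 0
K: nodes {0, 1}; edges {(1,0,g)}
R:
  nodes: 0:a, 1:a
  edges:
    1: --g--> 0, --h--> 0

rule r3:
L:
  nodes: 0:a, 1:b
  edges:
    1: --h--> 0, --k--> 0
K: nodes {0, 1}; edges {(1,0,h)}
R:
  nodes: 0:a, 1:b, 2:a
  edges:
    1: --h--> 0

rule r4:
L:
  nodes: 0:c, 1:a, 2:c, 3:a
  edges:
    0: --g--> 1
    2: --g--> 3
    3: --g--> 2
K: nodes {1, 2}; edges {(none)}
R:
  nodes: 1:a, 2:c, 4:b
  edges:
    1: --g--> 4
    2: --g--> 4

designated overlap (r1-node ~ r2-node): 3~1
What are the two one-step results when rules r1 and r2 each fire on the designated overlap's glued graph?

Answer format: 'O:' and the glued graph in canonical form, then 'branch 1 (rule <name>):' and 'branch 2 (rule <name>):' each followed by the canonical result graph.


O:
nodes: 0:b, 1:c, 2:b, 3:a, 4:a
edges: (1,0,h); (3,4,g); (4,3,g); (4,3,h)
branch 1 (rule r1):
nodes: 1:c, 2:b, 4:a
edges: (none)
branch 2 (rule r2):
nodes: 0:b, 1:c, 2:b, 3:a, 4:a
edges: (1,0,h); (3,4,g); (3,4,h)


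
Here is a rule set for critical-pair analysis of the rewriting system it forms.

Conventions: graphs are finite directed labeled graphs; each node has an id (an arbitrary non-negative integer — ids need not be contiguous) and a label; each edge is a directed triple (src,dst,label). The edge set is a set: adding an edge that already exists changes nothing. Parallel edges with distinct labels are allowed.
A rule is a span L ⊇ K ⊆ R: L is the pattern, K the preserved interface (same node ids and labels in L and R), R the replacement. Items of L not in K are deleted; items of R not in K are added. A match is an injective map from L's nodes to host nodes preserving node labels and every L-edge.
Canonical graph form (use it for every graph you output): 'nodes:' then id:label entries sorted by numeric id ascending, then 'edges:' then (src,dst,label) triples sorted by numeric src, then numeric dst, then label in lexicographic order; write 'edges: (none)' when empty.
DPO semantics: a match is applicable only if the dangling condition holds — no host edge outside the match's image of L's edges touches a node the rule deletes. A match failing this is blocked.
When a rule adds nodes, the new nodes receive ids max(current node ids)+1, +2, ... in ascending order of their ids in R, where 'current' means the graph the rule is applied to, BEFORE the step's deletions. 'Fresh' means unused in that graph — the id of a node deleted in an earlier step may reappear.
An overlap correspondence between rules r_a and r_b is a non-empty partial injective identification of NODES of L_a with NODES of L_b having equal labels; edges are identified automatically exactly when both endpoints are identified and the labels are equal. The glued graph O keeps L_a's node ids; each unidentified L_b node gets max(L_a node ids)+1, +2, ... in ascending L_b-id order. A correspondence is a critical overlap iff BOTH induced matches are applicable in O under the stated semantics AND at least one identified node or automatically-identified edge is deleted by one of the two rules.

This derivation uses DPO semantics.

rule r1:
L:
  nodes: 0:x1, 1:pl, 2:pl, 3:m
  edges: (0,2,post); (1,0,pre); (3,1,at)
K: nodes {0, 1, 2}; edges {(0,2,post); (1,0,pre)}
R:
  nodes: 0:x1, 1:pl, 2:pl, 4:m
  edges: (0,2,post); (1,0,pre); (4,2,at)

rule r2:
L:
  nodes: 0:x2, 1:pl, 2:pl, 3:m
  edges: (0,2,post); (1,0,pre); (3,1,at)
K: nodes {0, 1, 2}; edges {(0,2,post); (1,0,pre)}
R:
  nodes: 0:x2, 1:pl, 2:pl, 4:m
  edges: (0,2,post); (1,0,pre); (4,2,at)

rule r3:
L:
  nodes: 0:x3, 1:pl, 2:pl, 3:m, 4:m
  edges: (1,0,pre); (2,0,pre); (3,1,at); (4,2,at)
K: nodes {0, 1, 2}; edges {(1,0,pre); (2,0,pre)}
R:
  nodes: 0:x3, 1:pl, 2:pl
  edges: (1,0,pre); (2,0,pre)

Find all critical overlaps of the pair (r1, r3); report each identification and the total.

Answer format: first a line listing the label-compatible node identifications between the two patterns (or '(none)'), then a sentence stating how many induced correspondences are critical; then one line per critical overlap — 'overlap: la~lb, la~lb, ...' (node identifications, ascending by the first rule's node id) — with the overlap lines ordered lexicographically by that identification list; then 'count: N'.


label-compatible node identifications between L(r1) and L(r3): 1~1, 1~2, 2~1, 2~2, 3~3, 3~4
4 of the induced correspondences are critical overlaps of r1 and r3.
overlap: 1~1, 2~2, 3~3
overlap: 1~1, 3~3
overlap: 1~2, 2~1, 3~4
overlap: 1~2, 3~4
count: 4


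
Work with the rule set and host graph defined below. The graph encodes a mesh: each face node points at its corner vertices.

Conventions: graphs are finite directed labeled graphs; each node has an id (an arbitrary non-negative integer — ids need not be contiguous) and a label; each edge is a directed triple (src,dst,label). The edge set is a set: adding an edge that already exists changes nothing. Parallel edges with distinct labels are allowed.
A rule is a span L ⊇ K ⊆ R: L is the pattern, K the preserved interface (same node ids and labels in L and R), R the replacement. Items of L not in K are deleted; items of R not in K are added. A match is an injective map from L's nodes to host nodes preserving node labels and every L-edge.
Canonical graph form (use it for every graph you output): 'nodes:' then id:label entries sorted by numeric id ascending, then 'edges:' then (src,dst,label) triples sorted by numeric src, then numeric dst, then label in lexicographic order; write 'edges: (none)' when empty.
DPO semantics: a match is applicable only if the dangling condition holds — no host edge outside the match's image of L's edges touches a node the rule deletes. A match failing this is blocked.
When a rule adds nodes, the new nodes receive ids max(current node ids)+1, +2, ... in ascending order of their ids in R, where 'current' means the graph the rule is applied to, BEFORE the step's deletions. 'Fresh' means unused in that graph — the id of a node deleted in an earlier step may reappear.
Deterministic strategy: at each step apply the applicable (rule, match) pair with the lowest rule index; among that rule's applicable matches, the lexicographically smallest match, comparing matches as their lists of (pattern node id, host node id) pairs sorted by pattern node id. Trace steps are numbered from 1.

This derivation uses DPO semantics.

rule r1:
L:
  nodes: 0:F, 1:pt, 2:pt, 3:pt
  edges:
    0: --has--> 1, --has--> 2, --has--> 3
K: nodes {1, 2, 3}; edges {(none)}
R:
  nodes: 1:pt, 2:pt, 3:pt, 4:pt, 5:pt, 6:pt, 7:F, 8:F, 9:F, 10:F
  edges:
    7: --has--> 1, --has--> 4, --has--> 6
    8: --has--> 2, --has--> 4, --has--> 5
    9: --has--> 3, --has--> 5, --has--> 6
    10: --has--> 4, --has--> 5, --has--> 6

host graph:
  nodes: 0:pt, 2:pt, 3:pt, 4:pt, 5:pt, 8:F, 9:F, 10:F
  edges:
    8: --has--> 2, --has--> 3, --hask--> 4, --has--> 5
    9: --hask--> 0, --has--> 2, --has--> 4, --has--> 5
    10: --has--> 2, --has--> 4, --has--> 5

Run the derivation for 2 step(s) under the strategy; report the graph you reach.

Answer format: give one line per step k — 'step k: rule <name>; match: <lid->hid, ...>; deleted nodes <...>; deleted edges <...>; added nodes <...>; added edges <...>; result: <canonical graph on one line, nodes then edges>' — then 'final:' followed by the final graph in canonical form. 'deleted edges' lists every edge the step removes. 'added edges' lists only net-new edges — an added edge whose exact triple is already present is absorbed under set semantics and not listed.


step 1: rule r1; match: 0->10, 1->2, 2->4, 3->5; deleted nodes 10; deleted edges (10,2,has); (10,4,has); (10,5,has); added nodes 11, 12, 13, 14, 15, 16, 17; added edges (14,2,has); (14,11,has); (14,13,has); (15,4,has); (15,11,has); (15,12,has); (16,5,has); (16,12,has); (16,13,has); (17,11,has); (17,12,has); (17,13,has); result: nodes: 0:pt, 2:pt, 3:pt, 4:pt, 5:pt, 8:F, 9:F, 11:pt, 12:pt, 13:pt, 14:F, 15:F, 16:F, 17:F edges: (8,2,has); (8,3,has); (8,4,hask); (8,5,has); (9,0,hask); (9,2,has); (9,4,has); (9,5,has); (14,2,has); (14,11,has); (14,13,has); (15,4,has); (15,11,has); (15,12,has); (16,5,has); (16,12,has); (16,13,has); (17,11,has); (17,12,has); (17,13,has)
step 2: rule r1; match: 0->14, 1->2, 2->11, 3->13; deleted nodes 14; deleted edges (14,2,has); (14,11,has); (14,13,has); added nodes 18, 19, 20, 21, 22, 23, 24; added edges (21,2,has); (21,18,has); (21,20,has); (22,11,has); (22,18,has); (22,19,has); (23,13,has); (23,19,has); (23,20,has); (24,18,has); (24,19,has); (24,20,has); result: nodes: 0:pt, 2:pt, 3:pt, 4:pt, 5:pt, 8:F, 9:F, 11:pt, 12:pt, 13:pt, 15:F, 16:F, 17:F, 18:pt, 19:pt, 20:pt, 21:F, 22:F, 23:F, 24:F edges: (8,2,has); (8,3,has); (8,4,hask); (8,5,has); (9,0,hask); (9,2,has); (9,4,has); (9,5,has); (15,4,has); (15,11,has); (15,12,has); (16,5,has); (16,12,has); (16,13,has); (17,11,has); (17,12,has); (17,13,has); (21,2,has); (21,18,has); (21,20,has); (22,11,has); (22,18,has); (22,19,has); (23,13,has); (23,19,has); (23,20,has); (24,18,has); (24,19,has); (24,20,has)
final:
nodes: 0:pt, 2:pt, 3:pt, 4:pt, 5:pt, 8:F, 9:F, 11:pt, 12:pt, 13:pt, 15:F, 16:F, 17:F, 18:pt, 19:pt, 20:pt, 21:F, 22:F, 23:F, 24:F
edges: (8,2,has); (8,3,has); (8,4,hask); (8,5,has); (9,0,hask); (9,2,has); (9,4,has); (9,5,has); (15,4,has); (15,11,has); (15,12,has); (16,5,has); (16,12,has); (16,13,has); (17,11,has); (17,12,has); (17,13,has); (21,2,has); (21,18,has); (21,20,has); (22,11,has); (22,18,has); (22,19,has); (23,13,has); (23,19,has); (23,20,has); (24,18,has); (24,19,has); (24,20,has)


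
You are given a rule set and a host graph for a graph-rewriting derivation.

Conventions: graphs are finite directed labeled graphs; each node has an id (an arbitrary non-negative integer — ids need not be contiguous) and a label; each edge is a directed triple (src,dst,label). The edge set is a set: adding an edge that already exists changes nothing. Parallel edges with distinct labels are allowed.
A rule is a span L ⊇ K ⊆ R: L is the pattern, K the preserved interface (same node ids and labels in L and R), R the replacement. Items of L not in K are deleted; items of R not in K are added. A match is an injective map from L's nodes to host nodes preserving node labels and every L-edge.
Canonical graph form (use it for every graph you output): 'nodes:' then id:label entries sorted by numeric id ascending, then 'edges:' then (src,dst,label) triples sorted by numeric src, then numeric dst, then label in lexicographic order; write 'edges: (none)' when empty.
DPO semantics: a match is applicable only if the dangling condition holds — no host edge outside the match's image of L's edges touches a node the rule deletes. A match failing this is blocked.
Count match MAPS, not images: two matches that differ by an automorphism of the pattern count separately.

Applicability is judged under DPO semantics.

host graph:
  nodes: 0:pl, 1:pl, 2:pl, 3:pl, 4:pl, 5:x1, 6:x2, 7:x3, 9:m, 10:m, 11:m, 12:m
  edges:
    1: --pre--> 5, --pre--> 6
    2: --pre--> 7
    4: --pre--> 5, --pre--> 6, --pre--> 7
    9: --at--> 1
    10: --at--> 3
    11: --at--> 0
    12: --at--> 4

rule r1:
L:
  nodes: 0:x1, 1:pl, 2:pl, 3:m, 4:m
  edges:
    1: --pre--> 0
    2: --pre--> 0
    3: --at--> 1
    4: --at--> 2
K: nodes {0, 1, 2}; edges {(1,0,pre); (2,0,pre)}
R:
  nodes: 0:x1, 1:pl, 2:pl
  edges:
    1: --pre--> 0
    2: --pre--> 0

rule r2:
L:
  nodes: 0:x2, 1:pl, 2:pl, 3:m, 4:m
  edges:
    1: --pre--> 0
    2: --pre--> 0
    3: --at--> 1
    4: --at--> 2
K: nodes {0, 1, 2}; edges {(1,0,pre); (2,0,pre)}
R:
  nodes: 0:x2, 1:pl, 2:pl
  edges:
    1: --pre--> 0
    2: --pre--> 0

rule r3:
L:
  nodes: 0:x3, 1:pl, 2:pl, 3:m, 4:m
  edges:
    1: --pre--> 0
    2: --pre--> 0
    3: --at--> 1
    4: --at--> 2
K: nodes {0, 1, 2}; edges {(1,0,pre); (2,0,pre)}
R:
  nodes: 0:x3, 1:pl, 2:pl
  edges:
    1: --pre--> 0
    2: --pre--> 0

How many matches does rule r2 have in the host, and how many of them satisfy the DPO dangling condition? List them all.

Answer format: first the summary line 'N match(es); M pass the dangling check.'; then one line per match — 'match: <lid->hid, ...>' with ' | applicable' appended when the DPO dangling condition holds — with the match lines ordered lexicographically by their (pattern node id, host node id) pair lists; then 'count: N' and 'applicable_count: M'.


2 match(es); 2 pass the dangling check.
match: 0->6, 1->1, 2->4, 3->9, 4->12 | applicable
match: 0->6, 1->4, 2->1, 3->12, 4->9 | applicable
count: 2
applicable_count: 2


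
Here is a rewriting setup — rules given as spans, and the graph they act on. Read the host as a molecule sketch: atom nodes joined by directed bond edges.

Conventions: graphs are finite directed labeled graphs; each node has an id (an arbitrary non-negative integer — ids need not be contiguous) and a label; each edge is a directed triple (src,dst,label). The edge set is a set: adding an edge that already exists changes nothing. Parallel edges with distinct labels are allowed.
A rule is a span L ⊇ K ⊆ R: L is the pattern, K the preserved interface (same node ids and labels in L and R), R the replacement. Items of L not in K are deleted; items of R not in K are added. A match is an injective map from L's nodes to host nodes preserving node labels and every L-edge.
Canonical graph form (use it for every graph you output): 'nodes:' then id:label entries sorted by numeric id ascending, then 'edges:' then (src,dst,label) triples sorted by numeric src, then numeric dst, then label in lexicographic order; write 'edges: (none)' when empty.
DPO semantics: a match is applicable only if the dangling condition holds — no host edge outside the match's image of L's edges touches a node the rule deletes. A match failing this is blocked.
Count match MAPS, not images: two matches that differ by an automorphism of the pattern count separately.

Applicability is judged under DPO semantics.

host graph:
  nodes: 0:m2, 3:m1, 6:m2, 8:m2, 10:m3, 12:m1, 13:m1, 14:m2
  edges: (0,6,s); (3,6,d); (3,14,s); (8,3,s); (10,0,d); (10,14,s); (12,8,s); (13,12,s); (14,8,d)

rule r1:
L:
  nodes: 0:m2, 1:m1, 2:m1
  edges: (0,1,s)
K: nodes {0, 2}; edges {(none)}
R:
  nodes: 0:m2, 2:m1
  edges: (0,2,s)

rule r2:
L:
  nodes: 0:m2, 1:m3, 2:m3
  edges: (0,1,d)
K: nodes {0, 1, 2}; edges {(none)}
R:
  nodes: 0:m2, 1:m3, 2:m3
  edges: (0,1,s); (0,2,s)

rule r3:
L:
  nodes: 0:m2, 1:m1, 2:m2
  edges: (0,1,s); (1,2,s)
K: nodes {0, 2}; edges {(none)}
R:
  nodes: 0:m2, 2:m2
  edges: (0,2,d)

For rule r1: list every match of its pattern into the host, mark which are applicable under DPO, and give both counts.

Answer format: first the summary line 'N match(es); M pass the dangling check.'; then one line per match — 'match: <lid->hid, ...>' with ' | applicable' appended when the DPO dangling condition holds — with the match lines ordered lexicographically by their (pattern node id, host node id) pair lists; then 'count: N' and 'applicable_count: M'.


2 match(es); 0 pass the dangling check.
match: 0->8, 1->3, 2->12
match: 0->8, 1->3, 2->13
count: 2
applicable_count: 0


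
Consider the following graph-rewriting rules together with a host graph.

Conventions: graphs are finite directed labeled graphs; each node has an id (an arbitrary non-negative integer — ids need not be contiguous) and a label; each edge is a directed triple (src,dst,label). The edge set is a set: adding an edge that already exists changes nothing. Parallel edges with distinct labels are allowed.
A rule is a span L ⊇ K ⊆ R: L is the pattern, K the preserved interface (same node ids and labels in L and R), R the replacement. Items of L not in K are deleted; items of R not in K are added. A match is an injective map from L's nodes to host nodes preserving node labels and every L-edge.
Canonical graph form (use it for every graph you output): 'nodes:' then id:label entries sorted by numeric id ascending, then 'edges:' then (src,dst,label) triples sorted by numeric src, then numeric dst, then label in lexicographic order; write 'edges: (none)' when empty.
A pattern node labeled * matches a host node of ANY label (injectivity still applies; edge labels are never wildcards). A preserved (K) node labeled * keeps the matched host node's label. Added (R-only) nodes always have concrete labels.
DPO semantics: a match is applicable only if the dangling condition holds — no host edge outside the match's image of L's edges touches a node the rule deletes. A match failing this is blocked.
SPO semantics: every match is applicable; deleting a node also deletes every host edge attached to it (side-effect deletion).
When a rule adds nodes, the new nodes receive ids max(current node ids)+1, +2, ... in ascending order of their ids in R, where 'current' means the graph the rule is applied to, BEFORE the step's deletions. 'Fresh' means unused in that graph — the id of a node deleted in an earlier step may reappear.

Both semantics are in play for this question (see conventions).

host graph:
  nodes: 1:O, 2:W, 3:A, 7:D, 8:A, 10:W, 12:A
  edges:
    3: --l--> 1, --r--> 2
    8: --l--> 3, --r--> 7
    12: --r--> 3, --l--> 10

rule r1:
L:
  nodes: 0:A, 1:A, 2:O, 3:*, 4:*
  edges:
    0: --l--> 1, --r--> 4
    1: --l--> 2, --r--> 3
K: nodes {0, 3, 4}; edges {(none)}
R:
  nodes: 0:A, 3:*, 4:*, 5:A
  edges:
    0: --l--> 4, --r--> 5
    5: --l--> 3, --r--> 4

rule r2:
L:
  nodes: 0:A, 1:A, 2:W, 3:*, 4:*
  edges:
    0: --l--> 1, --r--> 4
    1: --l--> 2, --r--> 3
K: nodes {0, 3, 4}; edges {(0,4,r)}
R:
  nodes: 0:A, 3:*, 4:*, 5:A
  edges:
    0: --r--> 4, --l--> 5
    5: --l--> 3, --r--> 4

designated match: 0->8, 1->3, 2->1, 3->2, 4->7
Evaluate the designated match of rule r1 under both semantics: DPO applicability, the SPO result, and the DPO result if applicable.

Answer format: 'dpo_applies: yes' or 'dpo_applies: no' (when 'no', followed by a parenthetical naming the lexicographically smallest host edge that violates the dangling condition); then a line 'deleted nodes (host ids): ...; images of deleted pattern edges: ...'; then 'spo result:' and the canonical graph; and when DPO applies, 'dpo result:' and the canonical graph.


dpo_applies: no
(the rule deletes node 3, which keeps host edge (12,3,r) outside the match image — the dangling condition fails, DPO blocks; SPO proceeds and side-deletes such edges)
deleted nodes (host ids): 1, 3; images of deleted pattern edges: (3,1,l); (3,2,r); (8,3,l); (8,7,r)
spo result:
nodes: 2:W, 7:D, 8:A, 10:W, 12:A, 13:A
edges: (8,7,l); (8,13,r); (12,10,l); (13,2,l); (13,7,r)


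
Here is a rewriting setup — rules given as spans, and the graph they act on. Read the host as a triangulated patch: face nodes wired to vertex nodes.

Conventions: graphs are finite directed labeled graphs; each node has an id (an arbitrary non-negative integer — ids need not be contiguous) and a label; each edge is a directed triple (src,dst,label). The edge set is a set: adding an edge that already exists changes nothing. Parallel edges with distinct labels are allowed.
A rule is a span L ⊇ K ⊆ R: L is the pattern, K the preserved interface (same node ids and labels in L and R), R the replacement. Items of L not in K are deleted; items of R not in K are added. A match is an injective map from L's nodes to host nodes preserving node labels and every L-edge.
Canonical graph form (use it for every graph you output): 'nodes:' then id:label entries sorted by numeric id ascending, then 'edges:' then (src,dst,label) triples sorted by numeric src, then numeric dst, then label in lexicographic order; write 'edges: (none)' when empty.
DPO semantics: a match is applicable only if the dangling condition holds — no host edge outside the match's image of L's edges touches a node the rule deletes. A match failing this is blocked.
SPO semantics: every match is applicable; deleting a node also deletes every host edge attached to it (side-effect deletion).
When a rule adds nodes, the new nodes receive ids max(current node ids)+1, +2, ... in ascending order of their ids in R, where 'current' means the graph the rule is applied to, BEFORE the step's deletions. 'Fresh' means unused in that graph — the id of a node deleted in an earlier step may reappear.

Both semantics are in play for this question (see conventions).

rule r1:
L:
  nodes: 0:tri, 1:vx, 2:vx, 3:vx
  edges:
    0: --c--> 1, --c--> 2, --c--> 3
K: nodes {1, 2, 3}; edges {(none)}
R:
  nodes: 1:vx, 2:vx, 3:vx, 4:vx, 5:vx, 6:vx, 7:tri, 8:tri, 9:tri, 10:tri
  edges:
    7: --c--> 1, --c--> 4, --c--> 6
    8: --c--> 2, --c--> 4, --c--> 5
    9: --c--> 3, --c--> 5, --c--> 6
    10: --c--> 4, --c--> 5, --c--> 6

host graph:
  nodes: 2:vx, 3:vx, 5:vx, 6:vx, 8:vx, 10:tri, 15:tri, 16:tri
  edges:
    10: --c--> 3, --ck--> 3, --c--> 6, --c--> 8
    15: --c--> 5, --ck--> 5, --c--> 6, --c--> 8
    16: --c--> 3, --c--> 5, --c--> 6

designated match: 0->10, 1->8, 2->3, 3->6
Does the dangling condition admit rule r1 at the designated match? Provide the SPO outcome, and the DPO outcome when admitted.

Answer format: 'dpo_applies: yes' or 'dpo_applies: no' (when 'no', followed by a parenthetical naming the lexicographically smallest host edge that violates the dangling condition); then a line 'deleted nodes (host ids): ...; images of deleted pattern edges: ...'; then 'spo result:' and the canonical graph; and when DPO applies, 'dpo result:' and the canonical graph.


dpo_applies: no
(the rule deletes node 10, which keeps host edge (10,3,ck) outside the match image — the dangling condition fails, DPO blocks; SPO proceeds and side-deletes such edges)
deleted nodes (host ids): 10; images of deleted pattern edges: (10,3,c); (10,6,c); (10,8,c)
spo result:
nodes: 2:vx, 3:vx, 5:vx, 6:vx, 8:vx, 15:tri, 16:tri, 17:vx, 18:vx, 19:vx, 20:tri, 21:tri, 22:tri, 23:tri
edges: (15,5,c); (15,5,ck); (15,6,c); (15,8,c); (16,3,c); (16,5,c); (16,6,c); (20,8,c); (20,17,c); (20,19,c); (21,3,c); (21,17,c); (21,18,c); (22,6,c); (22,18,c); (22,19,c); (23,17,c); (23,18,c); (23,19,c)


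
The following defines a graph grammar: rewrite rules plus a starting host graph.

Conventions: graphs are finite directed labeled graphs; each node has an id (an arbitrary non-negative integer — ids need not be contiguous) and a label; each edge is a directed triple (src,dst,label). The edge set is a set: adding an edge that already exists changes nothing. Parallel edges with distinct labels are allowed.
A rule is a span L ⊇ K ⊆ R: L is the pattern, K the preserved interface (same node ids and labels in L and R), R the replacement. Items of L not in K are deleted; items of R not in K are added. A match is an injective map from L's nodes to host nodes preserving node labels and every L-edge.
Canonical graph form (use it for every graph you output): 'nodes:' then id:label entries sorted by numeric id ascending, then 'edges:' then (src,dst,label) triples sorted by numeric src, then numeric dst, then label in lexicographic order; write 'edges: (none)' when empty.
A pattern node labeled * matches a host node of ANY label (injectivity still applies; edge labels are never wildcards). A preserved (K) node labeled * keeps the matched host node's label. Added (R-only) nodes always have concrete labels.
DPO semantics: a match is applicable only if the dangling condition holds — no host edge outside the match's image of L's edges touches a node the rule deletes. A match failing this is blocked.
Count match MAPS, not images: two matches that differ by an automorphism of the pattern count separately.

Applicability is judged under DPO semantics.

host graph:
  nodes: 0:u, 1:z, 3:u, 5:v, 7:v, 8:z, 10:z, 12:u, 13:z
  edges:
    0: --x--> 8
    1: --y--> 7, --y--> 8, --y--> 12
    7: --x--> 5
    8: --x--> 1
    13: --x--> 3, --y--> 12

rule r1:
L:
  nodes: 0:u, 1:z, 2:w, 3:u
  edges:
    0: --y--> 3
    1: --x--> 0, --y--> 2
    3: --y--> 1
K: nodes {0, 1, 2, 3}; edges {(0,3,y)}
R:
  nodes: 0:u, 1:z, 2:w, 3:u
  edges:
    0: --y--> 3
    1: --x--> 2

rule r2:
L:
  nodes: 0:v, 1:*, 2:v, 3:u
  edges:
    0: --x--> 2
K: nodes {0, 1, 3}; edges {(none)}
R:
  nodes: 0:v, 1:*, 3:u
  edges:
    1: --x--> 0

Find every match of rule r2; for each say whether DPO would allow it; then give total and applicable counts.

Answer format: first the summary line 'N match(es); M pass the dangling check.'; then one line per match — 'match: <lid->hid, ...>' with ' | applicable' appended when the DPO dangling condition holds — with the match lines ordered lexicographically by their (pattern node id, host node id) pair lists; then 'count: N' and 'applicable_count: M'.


18 match(es); 18 pass the dangling check.
match: 0->7, 1->0, 2->5, 3->3 | applicable
match: 0->7, 1->0, 2->5, 3->12 | applicable
match: 0->7, 1->1, 2->5, 3->0 | applicable
match: 0->7, 1->1, 2->5, 3->3 | applicable
match: 0->7, 1->1, 2->5, 3->12 | applicable
match: 0->7, 1->3, 2->5, 3->0 | applicable
match: 0->7, 1->3, 2->5, 3->12 | applicable
match: 0->7, 1->8, 2->5, 3->0 | applicable
match: 0->7, 1->8, 2->5, 3->3 | applicable
match: 0->7, 1->8, 2->5, 3->12 | applicable
match: 0->7, 1->10, 2->5, 3->0 | applicable
match: 0->7, 1->10, 2->5, 3->3 | applicable
match: 0->7, 1->10, 2->5, 3->12 | applicable
match: 0->7, 1->12, 2->5, 3->0 | applicable
match: 0->7, 1->12, 2->5, 3->3 | applicable
match: 0->7, 1->13, 2->5, 3->0 | applicable
match: 0->7, 1->13, 2->5, 3->3 | applicable
match: 0->7, 1->13, 2->5, 3->12 | applicable
count: 18
applicable_count: 18


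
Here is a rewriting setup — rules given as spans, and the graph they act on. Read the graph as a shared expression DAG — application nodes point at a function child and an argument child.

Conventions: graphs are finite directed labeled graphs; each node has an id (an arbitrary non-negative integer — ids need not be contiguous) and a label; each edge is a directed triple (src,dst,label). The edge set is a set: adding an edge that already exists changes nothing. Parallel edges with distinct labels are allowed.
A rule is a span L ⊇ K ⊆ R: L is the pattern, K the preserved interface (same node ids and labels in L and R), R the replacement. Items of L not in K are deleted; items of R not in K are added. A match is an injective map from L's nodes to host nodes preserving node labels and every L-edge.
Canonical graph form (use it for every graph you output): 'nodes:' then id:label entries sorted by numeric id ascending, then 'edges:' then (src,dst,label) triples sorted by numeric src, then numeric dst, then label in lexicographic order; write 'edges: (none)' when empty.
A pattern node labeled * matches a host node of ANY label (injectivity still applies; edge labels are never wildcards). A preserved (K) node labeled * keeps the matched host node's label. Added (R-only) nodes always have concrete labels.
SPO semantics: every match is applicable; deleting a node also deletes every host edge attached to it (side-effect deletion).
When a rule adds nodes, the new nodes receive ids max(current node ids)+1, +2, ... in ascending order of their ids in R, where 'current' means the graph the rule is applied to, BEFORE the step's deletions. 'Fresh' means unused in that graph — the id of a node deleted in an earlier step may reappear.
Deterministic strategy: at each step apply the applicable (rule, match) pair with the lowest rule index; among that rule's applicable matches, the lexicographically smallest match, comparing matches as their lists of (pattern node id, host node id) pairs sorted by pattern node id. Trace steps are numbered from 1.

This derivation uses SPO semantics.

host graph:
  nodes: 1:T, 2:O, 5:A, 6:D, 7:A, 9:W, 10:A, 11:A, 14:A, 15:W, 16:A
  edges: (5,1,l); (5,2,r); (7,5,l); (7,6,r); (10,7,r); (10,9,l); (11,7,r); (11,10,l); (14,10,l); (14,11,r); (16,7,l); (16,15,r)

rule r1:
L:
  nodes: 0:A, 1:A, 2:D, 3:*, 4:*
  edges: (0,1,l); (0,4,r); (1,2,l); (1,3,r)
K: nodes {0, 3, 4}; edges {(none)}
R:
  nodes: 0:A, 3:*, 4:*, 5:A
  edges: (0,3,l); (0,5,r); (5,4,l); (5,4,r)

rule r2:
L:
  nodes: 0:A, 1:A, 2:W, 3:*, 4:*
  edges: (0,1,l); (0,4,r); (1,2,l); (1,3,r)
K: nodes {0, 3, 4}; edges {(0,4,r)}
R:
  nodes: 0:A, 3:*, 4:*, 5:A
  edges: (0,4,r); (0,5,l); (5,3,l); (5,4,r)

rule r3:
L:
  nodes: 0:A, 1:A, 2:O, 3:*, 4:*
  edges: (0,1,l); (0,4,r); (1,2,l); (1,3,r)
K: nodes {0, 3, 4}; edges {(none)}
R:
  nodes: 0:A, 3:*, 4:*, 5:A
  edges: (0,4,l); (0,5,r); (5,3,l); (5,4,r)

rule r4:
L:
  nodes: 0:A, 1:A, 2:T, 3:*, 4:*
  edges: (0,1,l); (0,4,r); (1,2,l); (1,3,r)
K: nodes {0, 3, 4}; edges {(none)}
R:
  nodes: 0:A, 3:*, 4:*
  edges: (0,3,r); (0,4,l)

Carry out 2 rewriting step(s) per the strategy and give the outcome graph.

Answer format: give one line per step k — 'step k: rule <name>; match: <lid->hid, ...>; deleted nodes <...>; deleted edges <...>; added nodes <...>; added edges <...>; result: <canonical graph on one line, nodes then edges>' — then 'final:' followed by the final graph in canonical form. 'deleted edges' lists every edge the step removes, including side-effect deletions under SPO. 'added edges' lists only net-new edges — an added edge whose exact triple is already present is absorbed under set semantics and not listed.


step 1: rule r2; match: 0->14, 1->10, 2->9, 3->7, 4->11; deleted nodes 9, 10; deleted edges (10,7,r); (10,9,l); (11,10,l); (14,10,l); added nodes 17; added edges (14,17,l); (17,7,l); (17,11,r); result: nodes: 1:T, 2:O, 5:A, 6:D, 7:A, 11:A, 14:A, 15:W, 16:A, 17:A edges: (5,1,l); (5,2,r); (7,5,l); (7,6,r); (11,7,r); (14,11,r); (14,17,l); (16,7,l); (16,15,r); (17,7,l); (17,11,r)
step 2: rule r4; match: 0->7, 1->5, 2->1, 3->2, 4->6; deleted nodes 1, 5; deleted edges (5,1,l); (5,2,r); (7,5,l); (7,6,r); added nodes (none); added edges (7,2,r); (7,6,l); result: nodes: 2:O, 6:D, 7:A, 11:A, 14:A, 15:W, 16:A, 17:A edges: (7,2,r); (7,6,l); (11,7,r); (14,11,r); (14,17,l); (16,7,l); (16,15,r); (17,7,l); (17,11,r)
final:
nodes: 2:O, 6:D, 7:A, 11:A, 14:A, 15:W, 16:A, 17:A
edges: (7,2,r); (7,6,l); (11,7,r); (14,11,r); (14,17,l); (16,7,l); (16,15,r); (17,7,l); (17,11,r)


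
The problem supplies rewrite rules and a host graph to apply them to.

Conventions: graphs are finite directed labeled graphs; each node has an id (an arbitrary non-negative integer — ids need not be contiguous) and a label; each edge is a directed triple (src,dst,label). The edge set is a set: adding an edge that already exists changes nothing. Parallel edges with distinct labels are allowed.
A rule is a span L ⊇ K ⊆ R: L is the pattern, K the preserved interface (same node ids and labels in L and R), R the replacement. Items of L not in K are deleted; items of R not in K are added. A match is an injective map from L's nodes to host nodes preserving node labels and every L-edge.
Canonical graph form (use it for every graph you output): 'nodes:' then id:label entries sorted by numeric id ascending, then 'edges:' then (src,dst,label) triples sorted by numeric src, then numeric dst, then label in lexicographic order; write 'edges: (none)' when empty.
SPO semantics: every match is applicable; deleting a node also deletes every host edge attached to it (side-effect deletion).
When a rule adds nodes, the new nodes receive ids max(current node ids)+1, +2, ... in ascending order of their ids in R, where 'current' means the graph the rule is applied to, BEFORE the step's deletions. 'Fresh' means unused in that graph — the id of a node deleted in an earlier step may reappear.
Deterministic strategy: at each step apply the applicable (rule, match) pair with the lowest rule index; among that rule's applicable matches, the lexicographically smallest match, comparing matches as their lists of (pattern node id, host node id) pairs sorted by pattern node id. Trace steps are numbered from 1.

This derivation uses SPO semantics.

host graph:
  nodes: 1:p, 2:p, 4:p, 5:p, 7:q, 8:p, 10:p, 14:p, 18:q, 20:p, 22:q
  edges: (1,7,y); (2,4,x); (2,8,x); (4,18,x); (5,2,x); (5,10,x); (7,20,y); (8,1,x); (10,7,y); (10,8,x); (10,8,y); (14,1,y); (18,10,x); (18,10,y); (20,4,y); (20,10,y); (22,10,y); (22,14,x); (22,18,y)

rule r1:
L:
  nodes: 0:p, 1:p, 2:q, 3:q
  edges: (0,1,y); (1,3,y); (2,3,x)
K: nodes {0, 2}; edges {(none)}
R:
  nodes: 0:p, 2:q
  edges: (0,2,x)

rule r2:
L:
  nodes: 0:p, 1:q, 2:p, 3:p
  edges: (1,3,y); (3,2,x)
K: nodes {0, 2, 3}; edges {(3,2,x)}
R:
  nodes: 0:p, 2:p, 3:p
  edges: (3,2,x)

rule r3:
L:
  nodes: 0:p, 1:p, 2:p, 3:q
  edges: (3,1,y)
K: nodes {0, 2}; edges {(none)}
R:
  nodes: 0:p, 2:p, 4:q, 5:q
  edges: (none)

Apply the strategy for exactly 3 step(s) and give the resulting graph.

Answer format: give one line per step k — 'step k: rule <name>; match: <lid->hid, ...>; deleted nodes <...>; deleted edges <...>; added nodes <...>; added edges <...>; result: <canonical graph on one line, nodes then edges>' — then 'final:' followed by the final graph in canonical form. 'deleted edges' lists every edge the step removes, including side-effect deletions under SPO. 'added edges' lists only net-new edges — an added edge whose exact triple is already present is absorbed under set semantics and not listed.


step 1: rule r2; match: 0->1, 1->18, 2->8, 3->10; deleted nodes 18; deleted edges (4,18,x); (18,10,x); (18,10,y); (22,18,y); added nodes (none); added edges (none); result: nodes: 1:p, 2:p, 4:p, 5:p, 7:q, 8:p, 10:p, 14:p, 20:p, 22:q edges: (1,7,y); (2,4,x); (2,8,x); (5,2,x); (5,10,x); (7,20,y); (8,1,x); (10,7,y); (10,8,x); (10,8,y); (14,1,y); (20,4,y); (20,10,y); (22,10,y); (22,14,x)
step 2: rule r2; match: 0->1, 1->22, 2->8, 3->10; deleted nodes 22; deleted edges (22,10,y); (22,14,x); added nodes (none); added edges (none); result: nodes: 1:p, 2:p, 4:p, 5:p, 7:q, 8:p, 10:p, 14:p, 20:p edges: (1,7,y); (2,4,x); (2,8,x); (5,2,x); (5,10,x); (7,20,y); (8,1,x); (10,7,y); (10,8,x); (10,8,y); (14,1,y); (20,4,y); (20,10,y)
step 3: rule r3; match: 0->1, 1->20, 2->2, 3->7; deleted nodes 7, 20; deleted edges (1,7,y); (7,20,y); (10,7,y); (20,4,y); (20,10,y); added nodes 21, 22; added edges (none); result: nodes: 1:p, 2:p, 4:p, 5:p, 8:p, 10:p, 14:p, 21:q, 22:q edges: (2,4,x); (2,8,x); (5,2,x); (5,10,x); (8,1,x); (10,8,x); (10,8,y); (14,1,y)
final:
nodes: 1:p, 2:p, 4:p, 5:p, 8:p, 10:p, 14:p, 21:q, 22:q
edges: (2,4,x); (2,8,x); (5,2,x); (5,10,x); (8,1,x); (10,8,x); (10,8,y); (14,1,y)


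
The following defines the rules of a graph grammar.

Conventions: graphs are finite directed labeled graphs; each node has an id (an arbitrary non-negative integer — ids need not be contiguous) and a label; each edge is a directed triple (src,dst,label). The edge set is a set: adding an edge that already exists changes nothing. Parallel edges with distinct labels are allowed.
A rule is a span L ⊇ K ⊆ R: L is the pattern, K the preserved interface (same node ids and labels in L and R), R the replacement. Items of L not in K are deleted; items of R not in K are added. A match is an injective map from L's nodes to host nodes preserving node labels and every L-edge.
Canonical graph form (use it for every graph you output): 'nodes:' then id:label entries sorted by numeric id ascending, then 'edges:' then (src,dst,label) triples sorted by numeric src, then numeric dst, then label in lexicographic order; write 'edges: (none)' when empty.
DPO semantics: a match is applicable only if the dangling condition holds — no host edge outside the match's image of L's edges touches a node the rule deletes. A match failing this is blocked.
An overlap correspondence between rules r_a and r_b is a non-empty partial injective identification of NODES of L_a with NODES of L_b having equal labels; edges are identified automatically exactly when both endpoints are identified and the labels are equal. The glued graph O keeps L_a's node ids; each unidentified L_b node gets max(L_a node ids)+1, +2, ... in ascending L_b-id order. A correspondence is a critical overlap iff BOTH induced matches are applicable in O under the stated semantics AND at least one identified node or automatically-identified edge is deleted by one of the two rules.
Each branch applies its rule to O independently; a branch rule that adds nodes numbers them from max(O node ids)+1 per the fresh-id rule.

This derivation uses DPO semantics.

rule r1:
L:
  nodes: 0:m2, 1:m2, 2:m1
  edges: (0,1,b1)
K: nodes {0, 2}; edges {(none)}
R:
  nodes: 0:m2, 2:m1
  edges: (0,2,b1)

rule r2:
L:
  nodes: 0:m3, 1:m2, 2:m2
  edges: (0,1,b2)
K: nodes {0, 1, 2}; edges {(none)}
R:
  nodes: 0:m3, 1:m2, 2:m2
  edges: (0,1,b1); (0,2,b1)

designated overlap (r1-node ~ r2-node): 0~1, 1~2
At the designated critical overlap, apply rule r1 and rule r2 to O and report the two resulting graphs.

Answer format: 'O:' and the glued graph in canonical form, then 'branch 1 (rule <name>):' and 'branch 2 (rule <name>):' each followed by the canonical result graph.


O:
nodes: 0:m2, 1:m2, 2:m1, 3:m3
edges: (0,1,b1); (3,0,b2)
branch 1 (rule r1):
nodes: 0:m2, 2:m1, 3:m3
edges: (0,2,b1); (3,0,b2)
branch 2 (rule r2):
nodes: 0:m2, 1:m2, 2:m1, 3:m3
edges: (0,1,b1); (3,0,b1); (3,1,b1)


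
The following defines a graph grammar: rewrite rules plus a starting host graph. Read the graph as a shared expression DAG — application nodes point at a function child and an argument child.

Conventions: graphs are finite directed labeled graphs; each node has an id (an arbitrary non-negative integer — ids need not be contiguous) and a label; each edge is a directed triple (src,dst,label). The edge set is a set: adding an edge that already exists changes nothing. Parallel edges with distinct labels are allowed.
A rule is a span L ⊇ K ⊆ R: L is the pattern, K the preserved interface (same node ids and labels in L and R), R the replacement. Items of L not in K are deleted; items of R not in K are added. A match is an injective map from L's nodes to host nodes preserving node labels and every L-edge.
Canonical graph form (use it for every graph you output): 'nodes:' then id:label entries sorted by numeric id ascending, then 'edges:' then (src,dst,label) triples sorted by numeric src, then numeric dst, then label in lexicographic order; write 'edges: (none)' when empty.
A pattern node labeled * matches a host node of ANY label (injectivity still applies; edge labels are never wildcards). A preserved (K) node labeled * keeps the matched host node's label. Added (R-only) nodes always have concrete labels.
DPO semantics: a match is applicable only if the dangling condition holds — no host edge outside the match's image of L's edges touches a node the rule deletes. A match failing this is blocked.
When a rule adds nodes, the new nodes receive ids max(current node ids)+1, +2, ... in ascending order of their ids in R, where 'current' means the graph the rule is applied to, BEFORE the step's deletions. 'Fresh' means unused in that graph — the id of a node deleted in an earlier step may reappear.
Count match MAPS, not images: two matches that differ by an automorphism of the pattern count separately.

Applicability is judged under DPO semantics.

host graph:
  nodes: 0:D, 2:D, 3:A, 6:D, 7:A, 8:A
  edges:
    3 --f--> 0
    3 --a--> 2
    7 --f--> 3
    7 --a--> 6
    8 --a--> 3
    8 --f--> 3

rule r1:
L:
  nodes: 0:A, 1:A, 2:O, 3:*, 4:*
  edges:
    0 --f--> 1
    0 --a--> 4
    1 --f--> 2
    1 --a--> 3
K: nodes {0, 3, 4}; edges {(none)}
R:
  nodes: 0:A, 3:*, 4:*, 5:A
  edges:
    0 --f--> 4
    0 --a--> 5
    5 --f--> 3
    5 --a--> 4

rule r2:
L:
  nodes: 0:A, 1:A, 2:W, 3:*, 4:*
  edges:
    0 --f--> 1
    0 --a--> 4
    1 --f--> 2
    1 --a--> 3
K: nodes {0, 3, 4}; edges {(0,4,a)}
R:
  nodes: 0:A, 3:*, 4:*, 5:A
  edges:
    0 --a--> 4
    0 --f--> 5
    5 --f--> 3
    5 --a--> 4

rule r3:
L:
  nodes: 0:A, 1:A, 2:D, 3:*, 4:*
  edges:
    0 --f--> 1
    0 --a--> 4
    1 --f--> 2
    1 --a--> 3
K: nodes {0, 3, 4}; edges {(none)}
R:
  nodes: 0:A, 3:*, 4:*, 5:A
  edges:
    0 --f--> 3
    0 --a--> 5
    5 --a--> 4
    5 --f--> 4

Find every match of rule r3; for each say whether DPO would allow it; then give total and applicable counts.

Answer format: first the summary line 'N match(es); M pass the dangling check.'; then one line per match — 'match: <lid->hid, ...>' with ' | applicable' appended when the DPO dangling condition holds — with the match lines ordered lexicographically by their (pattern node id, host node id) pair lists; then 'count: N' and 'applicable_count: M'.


1 match(es); 0 pass the dangling check.
match: 0->7, 1->3, 2->0, 3->2, 4->6
count: 1
applicable_count: 0
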